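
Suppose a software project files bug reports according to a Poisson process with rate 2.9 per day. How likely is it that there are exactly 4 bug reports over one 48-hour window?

Over the interval, μ = 2.9 × 2 = 5.8 (a 48-hour window = 2 days).
P(N = 4) = e^(−μ) μ^4/4! = e^(−5.8) · 5.8^4/24 ≈ 0.1428.

0.1428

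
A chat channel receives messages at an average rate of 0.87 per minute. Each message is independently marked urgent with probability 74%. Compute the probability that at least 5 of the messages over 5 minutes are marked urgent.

0.2228

Thinning: the messages that are marked urgent themselves form a Poisson process with rate 0.74 × 0.87 = 0.6438 per minute.
Over the interval, μ = 0.6438 × 5 = 3.219 (5 minutes).
P(N ≥ 5) = 1 − P(N ≤ 4) ≈ 0.2228.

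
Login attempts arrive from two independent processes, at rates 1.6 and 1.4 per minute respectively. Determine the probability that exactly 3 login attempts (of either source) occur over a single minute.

0.2240

Independent Poisson processes superpose: combined rate λ = 1.6 + 1.4 = 3 per minute.
So μ = 3.
P(N = 3) = e^(−3) · 3^3/3! ≈ 0.2240.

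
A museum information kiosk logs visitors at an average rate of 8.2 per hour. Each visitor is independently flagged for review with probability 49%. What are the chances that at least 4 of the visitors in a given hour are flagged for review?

Thinning: the visitors that are flagged for review themselves form a Poisson process with rate 0.49 × 8.2 = 4.018 per hour.
So μ = 4.018.
P(N ≥ 4) = 1 − P(N ≤ 3) ≈ 0.5700.

0.5700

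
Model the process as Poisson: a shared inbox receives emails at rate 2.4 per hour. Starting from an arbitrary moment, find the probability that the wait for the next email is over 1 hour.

0.0907

The wait for the next event is exponential with rate λ = 2.4 per hour.
P(T > 1) = e^(−λt) = e^(−2.4 × 1) = e^(−2.4) ≈ 0.0907.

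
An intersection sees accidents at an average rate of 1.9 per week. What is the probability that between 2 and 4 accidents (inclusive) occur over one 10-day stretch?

Over the interval, μ = 1.9 × 10/7 ≈ 2.71429 (a 10-day stretch = 10/7 weeks).
P(2 ≤ N ≤ 4) = Σ_{j=2}^{4} e^(−2.71429) · 2.71429^j/j! ≈ 0.6147.

0.6147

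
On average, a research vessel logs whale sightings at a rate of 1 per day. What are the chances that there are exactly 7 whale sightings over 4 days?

Over the interval, μ = 1 × 4 = 4 (4 days).
P(N = 7) = e^(−μ) μ^7/7! = e^(−4) · 4^7/5040 ≈ 0.0595.

0.0595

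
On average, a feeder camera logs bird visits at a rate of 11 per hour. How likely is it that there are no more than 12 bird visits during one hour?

0.6887

With mean μ = 11 per hour,
P(N ≤ 12) = Σ_{j=0}^{12} e^(−μ) μ^j/j! ≈ 0.6887.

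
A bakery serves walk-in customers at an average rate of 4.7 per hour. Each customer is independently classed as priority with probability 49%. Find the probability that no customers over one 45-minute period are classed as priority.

Thinning: the customers that are classed as priority themselves form a Poisson process with rate 0.49 × 4.7 = 2.303 per hour.
Over the interval, μ = 2.303 × 0.75 = 1.72725 (a 45-minute period = 0.75 hours).
P(N = 0) = e^(−1.72725) · 1.72725^0/0! ≈ 0.1778.

0.1778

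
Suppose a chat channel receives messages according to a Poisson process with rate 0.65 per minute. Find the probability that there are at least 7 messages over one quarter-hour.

Over the interval, μ = 0.65 × 15 = 9.75 (a quarter-hour = 15 minutes).
P(N ≥ 7) = 1 − P(N ≤ 6) = 1 − Σ_{j=0}^{6} e^(−μ) μ^j/j! ≈ 0.8533.

0.8533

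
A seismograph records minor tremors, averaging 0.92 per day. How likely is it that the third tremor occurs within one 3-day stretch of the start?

0.5210

Over the interval, μ = 0.92 × 3 = 2.76 (a 3-day stretch = 3 days).
The third arrival falls in the interval iff at least 3 events occur there: P(S_3 ≤ t) = P(N ≥ 3) = 1 − P(N ≤ 2) ≈ 0.5210.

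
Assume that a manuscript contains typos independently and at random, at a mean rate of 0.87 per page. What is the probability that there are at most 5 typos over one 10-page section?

Over the interval, μ = 0.87 × 10 = 8.7 (a 10-page section = 10 pages).
P(N ≤ 5) = Σ_{j=0}^{5} e^(−μ) μ^j/j! ≈ 0.1352.

0.1352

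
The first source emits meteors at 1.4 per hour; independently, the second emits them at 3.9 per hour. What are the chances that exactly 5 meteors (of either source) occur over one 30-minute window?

0.0769

Independent Poisson processes superpose: combined rate λ = 1.4 + 3.9 = 5.3 per hour.
Over the interval, μ = 5.3 × 0.5 = 2.65 (a 30-minute window = 0.5 hours).
P(N = 5) = e^(−2.65) · 2.65^5/5! ≈ 0.0769.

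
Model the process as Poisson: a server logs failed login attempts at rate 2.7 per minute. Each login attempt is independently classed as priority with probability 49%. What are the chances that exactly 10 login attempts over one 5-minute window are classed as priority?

0.0592

Thinning: the login attempts that are classed as priority themselves form a Poisson process with rate 0.49 × 2.7 = 1.323 per minute.
Over the interval, μ = 1.323 × 5 = 6.615 (a 5-minute window = 5 minutes).
P(N = 10) = e^(−6.615) · 6.615^10/10! ≈ 0.0592.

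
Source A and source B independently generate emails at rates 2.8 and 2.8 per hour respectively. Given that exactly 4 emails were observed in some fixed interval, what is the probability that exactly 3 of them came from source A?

0.2500

Given the total, each event is independently from source A with probability p = λ_A/(λ_A+λ_B) = 2.8/5.6 = 0.5000.
So K ~ Binomial(4, 2.8/5.6): P(K = 3) = C(4,3) · (2.8/5.6)^3 · (2.8/5.6)^1 ≈ 0.2500.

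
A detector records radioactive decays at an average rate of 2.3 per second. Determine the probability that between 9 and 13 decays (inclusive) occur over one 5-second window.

0.5425

Over the interval, μ = 2.3 × 5 = 11.5 (a 5-second window = 5 seconds).
P(9 ≤ N ≤ 13) = Σ_{j=9}^{13} e^(−11.5) · 11.5^j/j! ≈ 0.5425.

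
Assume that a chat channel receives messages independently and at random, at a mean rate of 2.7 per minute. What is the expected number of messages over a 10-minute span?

27

E[N] = λt = 2.7 × 10 = 27 (a 10-minute span = 10 minutes).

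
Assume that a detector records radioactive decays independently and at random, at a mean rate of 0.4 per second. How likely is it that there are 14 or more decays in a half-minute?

0.3185

Over the interval, μ = 0.4 × 30 = 12 (a half-minute = 30 seconds).
P(N ≥ 14) = 1 − P(N ≤ 13) = 1 − Σ_{j=0}^{13} e^(−μ) μ^j/j! ≈ 0.3185.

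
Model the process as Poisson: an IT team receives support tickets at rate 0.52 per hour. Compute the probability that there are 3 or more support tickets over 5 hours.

0.4816

Over the interval, μ = 0.52 × 5 = 2.6 (5 hours).
P(N ≥ 3) = 1 − P(N ≤ 2) = 1 − Σ_{j=0}^{2} e^(−μ) μ^j/j! ≈ 0.4816.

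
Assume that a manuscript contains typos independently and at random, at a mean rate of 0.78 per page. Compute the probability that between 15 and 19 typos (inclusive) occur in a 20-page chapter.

0.4335

Over the interval, μ = 0.78 × 20 = 15.6 (a 20-page chapter = 20 pages).
P(15 ≤ N ≤ 19) = Σ_{j=15}^{19} e^(−15.6) · 15.6^j/j! ≈ 0.4335.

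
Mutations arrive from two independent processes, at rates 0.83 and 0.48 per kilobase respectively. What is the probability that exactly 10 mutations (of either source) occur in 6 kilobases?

0.0957

Independent Poisson processes superpose: combined rate λ = 0.83 + 0.48 = 1.31 per kilobase.
Over the interval, μ = 1.31 × 6 = 7.86 (6 kilobases).
P(N = 10) = e^(−7.86) · 7.86^10/10! ≈ 0.0957.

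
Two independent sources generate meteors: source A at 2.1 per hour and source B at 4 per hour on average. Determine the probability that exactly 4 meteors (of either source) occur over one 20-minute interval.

0.0932

Independent Poisson processes superpose: combined rate λ = 2.1 + 4 = 6.1 per hour.
Over the interval, μ = 6.1 × 1/3 ≈ 2.03333 (a 20-minute interval = 1/3 hours).
P(N = 4) = e^(−2.03333) · 2.03333^4/4! ≈ 0.0932.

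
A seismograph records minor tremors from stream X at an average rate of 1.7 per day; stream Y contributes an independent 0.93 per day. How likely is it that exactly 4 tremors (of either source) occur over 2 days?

0.1657

Independent Poisson processes superpose: combined rate λ = 1.7 + 0.93 = 2.63 per day.
Over the interval, μ = 2.63 × 2 = 5.26 (2 days).
P(N = 4) = e^(−5.26) · 5.26^4/4! ≈ 0.1657.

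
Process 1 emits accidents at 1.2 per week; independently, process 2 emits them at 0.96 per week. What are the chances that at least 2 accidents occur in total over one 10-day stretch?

0.8133

Independent Poisson processes superpose: combined rate λ = 1.2 + 0.96 = 2.16 per week.
Over the interval, μ = 2.16 × 10/7 ≈ 3.08571 (a 10-day stretch = 10/7 weeks).
P(N ≥ 2) = 1 − P(N ≤ 1) ≈ 0.8133.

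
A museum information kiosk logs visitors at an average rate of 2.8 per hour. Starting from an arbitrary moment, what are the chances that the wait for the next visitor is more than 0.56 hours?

0.2085

The wait for the next event is exponential with rate λ = 2.8 per hour.
P(T > 0.56) = e^(−λt) = e^(−2.8 × 0.56) = e^(−1.568) ≈ 0.2085.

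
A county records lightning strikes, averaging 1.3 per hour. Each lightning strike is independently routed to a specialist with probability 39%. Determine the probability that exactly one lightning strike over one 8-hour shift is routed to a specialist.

0.0702

Thinning: the lightning strikes that are routed to a specialist themselves form a Poisson process with rate 0.39 × 1.3 = 0.507 per hour.
Over the interval, μ = 0.507 × 8 = 4.056 (an 8-hour shift = 8 hours).
P(N = 1) = e^(−4.056) · 4.056^1/1! ≈ 0.0702.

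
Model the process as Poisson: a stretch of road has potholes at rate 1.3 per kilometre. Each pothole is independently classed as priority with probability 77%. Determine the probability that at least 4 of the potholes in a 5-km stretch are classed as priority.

Thinning: the potholes that are classed as priority themselves form a Poisson process with rate 0.77 × 1.3 = 1.001 per kilometre.
Over the interval, μ = 1.001 × 5 = 5.005 (a 5-km stretch = 5 kilometres).
P(N ≥ 4) = 1 − P(N ≤ 3) ≈ 0.7357.

0.7357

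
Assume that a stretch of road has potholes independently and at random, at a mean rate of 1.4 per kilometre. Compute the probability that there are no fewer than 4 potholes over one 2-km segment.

0.3081

Over the interval, μ = 1.4 × 2 = 2.8 (a 2-km segment = 2 kilometres).
P(N ≥ 4) = 1 − P(N ≤ 3) = 1 − Σ_{j=0}^{3} e^(−μ) μ^j/j! ≈ 0.3081.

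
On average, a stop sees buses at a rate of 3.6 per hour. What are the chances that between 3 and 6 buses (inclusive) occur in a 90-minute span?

Over the interval, μ = 3.6 × 1.5 = 5.4 (a 90-minute span = 1.5 hours).
P(3 ≤ N ≤ 6) = Σ_{j=3}^{6} e^(−5.4) · 5.4^j/j! ≈ 0.6069.

0.6069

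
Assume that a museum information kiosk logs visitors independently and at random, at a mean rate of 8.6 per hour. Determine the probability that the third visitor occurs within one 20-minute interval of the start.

Over the interval, μ = 8.6 × 1/3 ≈ 2.86667 (a 20-minute interval = 1/3 hours).
The third arrival falls in the interval iff at least 3 events occur there: P(S_3 ≤ t) = P(N ≥ 3) = 1 − P(N ≤ 2) ≈ 0.5463.

0.5463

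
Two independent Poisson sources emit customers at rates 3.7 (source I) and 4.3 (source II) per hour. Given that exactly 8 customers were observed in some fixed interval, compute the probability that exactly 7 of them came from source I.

0.0195

Given the total, each event is independently from source I with probability p = λ_I/(λ_I+λ_II) = 3.7/8 = 0.4625.
So K ~ Binomial(8, 3.7/8): P(K = 7) = C(8,7) · (3.7/8)^7 · (4.3/8)^1 ≈ 0.0195.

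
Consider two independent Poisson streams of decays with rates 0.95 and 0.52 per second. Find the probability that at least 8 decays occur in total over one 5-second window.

Independent Poisson processes superpose: combined rate λ = 0.95 + 0.52 = 1.47 per second.
Over the interval, μ = 1.47 × 5 = 7.35 (a 5-second window = 5 seconds).
P(N ≥ 8) = 1 − P(N ≤ 7) ≈ 0.4533.

0.4533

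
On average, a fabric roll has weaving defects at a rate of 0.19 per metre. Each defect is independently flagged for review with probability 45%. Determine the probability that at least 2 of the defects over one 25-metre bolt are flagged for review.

0.6299

Thinning: the defects that are flagged for review themselves form a Poisson process with rate 0.45 × 0.19 = 0.0855 per metre.
Over the interval, μ = 0.0855 × 25 = 2.1375 (a 25-metre bolt = 25 metres).
P(N ≥ 2) = 1 − P(N ≤ 1) ≈ 0.6299.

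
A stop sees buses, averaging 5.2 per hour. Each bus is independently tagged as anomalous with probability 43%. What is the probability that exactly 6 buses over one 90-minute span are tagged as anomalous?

0.0691

Thinning: the buses that are tagged as anomalous themselves form a Poisson process with rate 0.43 × 5.2 = 2.236 per hour.
Over the interval, μ = 2.236 × 1.5 = 3.354 (a 90-minute span = 1.5 hours).
P(N = 6) = e^(−3.354) · 3.354^6/6! ≈ 0.0691.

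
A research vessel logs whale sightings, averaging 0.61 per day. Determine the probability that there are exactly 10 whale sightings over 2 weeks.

Over the interval, μ = 0.61 × 14 = 8.54 (2 weeks = 14 days).
P(N = 10) = e^(−μ) μ^10/10! = e^(−8.54) · 8.54^10/3628800 ≈ 0.1112.

0.1112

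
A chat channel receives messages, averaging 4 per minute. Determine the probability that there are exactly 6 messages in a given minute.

With mean μ = 4 per minute,
P(N = 6) = e^(−μ) μ^6/6! = e^(−4) · 4^6/720 ≈ 0.1042.

0.1042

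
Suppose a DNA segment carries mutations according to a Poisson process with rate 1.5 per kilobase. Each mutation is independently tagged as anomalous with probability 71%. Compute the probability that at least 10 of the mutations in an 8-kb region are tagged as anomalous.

0.3496

Thinning: the mutations that are tagged as anomalous themselves form a Poisson process with rate 0.71 × 1.5 = 1.065 per kilobase.
Over the interval, μ = 1.065 × 8 = 8.52 (an 8-kb region = 8 kilobases).
P(N ≥ 10) = 1 − P(N ≤ 9) ≈ 0.3496.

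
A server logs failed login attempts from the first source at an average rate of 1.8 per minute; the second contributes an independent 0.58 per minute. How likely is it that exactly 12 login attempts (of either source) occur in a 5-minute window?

Independent Poisson processes superpose: combined rate λ = 1.8 + 0.58 = 2.38 per minute.
Over the interval, μ = 2.38 × 5 = 11.9 (a 5-minute window = 5 minutes).
P(N = 12) = e^(−11.9) · 11.9^12/12! ≈ 0.1143.

0.1143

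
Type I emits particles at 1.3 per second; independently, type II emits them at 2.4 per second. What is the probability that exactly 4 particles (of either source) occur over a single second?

Independent Poisson processes superpose: combined rate λ = 1.3 + 2.4 = 3.7 per second.
So μ = 3.7.
P(N = 4) = e^(−3.7) · 3.7^4/4! ≈ 0.1931.

0.1931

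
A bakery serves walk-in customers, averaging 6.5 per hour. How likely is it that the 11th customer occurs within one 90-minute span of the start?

0.3857

Over the interval, μ = 6.5 × 1.5 = 9.75 (a 90-minute span = 1.5 hours).
The 11th arrival falls in the interval iff at least 11 events occur there: P(S_11 ≤ t) = P(N ≥ 11) = 1 − P(N ≤ 10) ≈ 0.3857.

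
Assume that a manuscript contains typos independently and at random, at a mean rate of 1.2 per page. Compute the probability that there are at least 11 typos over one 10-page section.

Over the interval, μ = 1.2 × 10 = 12 (a 10-page section = 10 pages).
P(N ≥ 11) = 1 − P(N ≤ 10) = 1 − Σ_{j=0}^{10} e^(−μ) μ^j/j! ≈ 0.6528.

0.6528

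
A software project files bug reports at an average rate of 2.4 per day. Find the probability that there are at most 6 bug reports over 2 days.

Over the interval, μ = 2.4 × 2 = 4.8 (2 days).
P(N ≤ 6) = Σ_{j=0}^{6} e^(−μ) μ^j/j! ≈ 0.7908.

0.7908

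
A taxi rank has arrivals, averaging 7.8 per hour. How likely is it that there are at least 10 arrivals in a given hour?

With mean μ = 7.8 per hour,
P(N ≥ 10) = 1 − P(N ≤ 9) = 1 − Σ_{j=0}^{9} e^(−μ) μ^j/j! ≈ 0.2589.

0.2589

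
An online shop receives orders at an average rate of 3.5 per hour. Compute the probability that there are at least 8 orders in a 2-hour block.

0.4013

Over the interval, μ = 3.5 × 2 = 7 (a 2-hour block = 2 hours).
P(N ≥ 8) = 1 − P(N ≤ 7) = 1 − Σ_{j=0}^{7} e^(−μ) μ^j/j! ≈ 0.4013.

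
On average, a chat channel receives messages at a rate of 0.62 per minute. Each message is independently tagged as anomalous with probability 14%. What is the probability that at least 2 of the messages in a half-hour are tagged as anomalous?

0.7334

Thinning: the messages that are tagged as anomalous themselves form a Poisson process with rate 0.14 × 0.62 = 0.0868 per minute.
Over the interval, μ = 0.0868 × 30 = 2.604 (a half-hour = 30 minutes).
P(N ≥ 2) = 1 − P(N ≤ 1) ≈ 0.7334.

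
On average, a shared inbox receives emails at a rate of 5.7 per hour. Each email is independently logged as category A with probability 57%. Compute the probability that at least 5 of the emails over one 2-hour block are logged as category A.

Thinning: the emails that are logged as category A themselves form a Poisson process with rate 0.57 × 5.7 = 3.249 per hour.
Over the interval, μ = 3.249 × 2 = 6.498 (a 2-hour block = 2 hours).
P(N ≥ 5) = 1 − P(N ≤ 4) ≈ 0.7761.

0.7761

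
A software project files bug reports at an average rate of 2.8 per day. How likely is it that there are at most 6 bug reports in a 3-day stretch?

Over the interval, μ = 2.8 × 3 = 8.4 (a 3-day stretch = 3 days).
P(N ≤ 6) = Σ_{j=0}^{6} e^(−μ) μ^j/j! ≈ 0.2670.

0.2670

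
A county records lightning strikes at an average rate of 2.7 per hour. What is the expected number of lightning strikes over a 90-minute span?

4.05

E[N] = λt = 2.7 × 1.5 = 4.05 (a 90-minute span = 1.5 hours).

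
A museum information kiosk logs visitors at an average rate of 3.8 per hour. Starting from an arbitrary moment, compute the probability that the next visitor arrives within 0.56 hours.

0.8809

Inter-arrival times are exponential with rate λ = 3.8 per hour.
P(T ≤ 0.56) = 1 − e^(−λt) = 1 − e^(−3.8 × 0.56) = 1 − e^(−2.128) ≈ 0.8809.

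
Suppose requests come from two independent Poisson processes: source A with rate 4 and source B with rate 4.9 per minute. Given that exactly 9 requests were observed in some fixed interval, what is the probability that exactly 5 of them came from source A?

0.2123

Given the total, each event is independently from source A with probability p = λ_A/(λ_A+λ_B) = 4/8.9 ≈ 0.4494.
So K ~ Binomial(9, 4/8.9): P(K = 5) = C(9,5) · (4/8.9)^5 · (4.9/8.9)^4 ≈ 0.2123.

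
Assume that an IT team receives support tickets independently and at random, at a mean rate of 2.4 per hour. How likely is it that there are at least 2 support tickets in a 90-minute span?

0.8743

Over the interval, μ = 2.4 × 1.5 = 3.6 (a 90-minute span = 1.5 hours).
P(N ≥ 2) = 1 − P(N ≤ 1) = 1 − Σ_{j=0}^{1} e^(−μ) μ^j/j! ≈ 0.8743.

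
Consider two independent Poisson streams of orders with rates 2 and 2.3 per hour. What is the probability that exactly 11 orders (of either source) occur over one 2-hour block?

Independent Poisson processes superpose: combined rate λ = 2 + 2.3 = 4.3 per hour.
Over the interval, μ = 4.3 × 2 = 8.6 (a 2-hour block = 2 hours).
P(N = 11) = e^(−8.6) · 8.6^11/11! ≈ 0.0878.

0.0878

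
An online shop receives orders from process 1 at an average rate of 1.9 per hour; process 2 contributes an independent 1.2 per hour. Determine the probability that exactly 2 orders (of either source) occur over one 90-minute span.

0.1034

Independent Poisson processes superpose: combined rate λ = 1.9 + 1.2 = 3.1 per hour.
Over the interval, μ = 3.1 × 1.5 = 4.65 (a 90-minute span = 1.5 hours).
P(N = 2) = e^(−4.65) · 4.65^2/2! ≈ 0.1034.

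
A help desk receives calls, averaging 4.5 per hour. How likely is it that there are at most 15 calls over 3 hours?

Over the interval, μ = 4.5 × 3 = 13.5 (3 hours).
P(N ≤ 15) = Σ_{j=0}^{15} e^(−μ) μ^j/j! ≈ 0.7178.

0.7178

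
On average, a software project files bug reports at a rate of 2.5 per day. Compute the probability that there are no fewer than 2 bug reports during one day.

0.7127

With mean μ = 2.5 per day,
P(N ≥ 2) = 1 − P(N ≤ 1) = 1 − Σ_{j=0}^{1} e^(−μ) μ^j/j! ≈ 0.7127.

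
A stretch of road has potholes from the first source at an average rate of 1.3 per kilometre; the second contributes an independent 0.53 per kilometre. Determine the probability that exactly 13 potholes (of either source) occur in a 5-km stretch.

0.0538

Independent Poisson processes superpose: combined rate λ = 1.3 + 0.53 = 1.83 per kilometre.
Over the interval, μ = 1.83 × 5 = 9.15 (a 5-km stretch = 5 kilometres).
P(N = 13) = e^(−9.15) · 9.15^13/13! ≈ 0.0538.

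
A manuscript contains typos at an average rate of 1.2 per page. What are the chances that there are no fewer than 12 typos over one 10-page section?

0.5384

Over the interval, μ = 1.2 × 10 = 12 (a 10-page section = 10 pages).
P(N ≥ 12) = 1 − P(N ≤ 11) = 1 − Σ_{j=0}^{11} e^(−μ) μ^j/j! ≈ 0.5384.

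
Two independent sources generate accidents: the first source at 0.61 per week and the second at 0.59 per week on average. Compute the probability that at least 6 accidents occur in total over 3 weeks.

Independent Poisson processes superpose: combined rate λ = 0.61 + 0.59 = 1.2 per week.
Over the interval, μ = 1.2 × 3 = 3.6 (3 weeks).
P(N ≥ 6) = 1 − P(N ≤ 5) ≈ 0.1559.

0.1559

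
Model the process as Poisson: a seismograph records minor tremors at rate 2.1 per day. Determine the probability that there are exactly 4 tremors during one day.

0.0992

With mean μ = 2.1 per day,
P(N = 4) = e^(−μ) μ^4/4! = e^(−2.1) · 2.1^4/24 ≈ 0.0992.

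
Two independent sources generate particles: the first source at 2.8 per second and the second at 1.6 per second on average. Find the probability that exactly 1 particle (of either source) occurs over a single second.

Independent Poisson processes superpose: combined rate λ = 2.8 + 1.6 = 4.4 per second.
So μ = 4.4.
P(N = 1) = e^(−4.4) · 4.4^1/1! ≈ 0.0540.

0.0540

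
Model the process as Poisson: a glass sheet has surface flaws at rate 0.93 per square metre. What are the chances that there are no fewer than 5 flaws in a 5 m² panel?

0.4961

Over the interval, μ = 0.93 × 5 = 4.65 (a 5 m² panel = 5 square metres).
P(N ≥ 5) = 1 − P(N ≤ 4) = 1 − Σ_{j=0}^{4} e^(−μ) μ^j/j! ≈ 0.4961.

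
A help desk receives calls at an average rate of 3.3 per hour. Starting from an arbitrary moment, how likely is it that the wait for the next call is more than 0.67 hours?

The wait for the next event is exponential with rate λ = 3.3 per hour.
P(T > 0.67) = e^(−λt) = e^(−3.3 × 0.67) = e^(−2.211) ≈ 0.1096.

0.1096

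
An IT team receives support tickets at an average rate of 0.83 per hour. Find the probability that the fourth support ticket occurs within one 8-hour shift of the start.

Over the interval, μ = 0.83 × 8 = 6.64 (an 8-hour shift = 8 hours).
The fourth arrival falls in the interval iff at least 4 events occur there: P(S_4 ≤ t) = P(N ≥ 4) = 1 − P(N ≤ 3) ≈ 0.8974.

0.8974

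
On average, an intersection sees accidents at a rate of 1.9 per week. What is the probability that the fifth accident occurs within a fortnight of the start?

0.3322

Over the interval, μ = 1.9 × 2 = 3.8 (a fortnight = 2 weeks).
The fifth arrival falls in the interval iff at least 5 events occur there: P(S_5 ≤ t) = P(N ≥ 5) = 1 − P(N ≤ 4) ≈ 0.3322.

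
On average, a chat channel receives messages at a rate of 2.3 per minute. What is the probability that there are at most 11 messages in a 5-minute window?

0.5198

Over the interval, μ = 2.3 × 5 = 11.5 (a 5-minute window = 5 minutes).
P(N ≤ 11) = Σ_{j=0}^{11} e^(−μ) μ^j/j! ≈ 0.5198.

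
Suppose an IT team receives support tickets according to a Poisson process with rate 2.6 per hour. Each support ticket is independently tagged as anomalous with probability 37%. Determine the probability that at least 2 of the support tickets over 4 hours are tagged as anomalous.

Thinning: the support tickets that are tagged as anomalous themselves form a Poisson process with rate 0.37 × 2.6 = 0.962 per hour.
Over the interval, μ = 0.962 × 4 = 3.848 (4 hours).
P(N ≥ 2) = 1 − P(N ≤ 1) ≈ 0.8966.

0.8966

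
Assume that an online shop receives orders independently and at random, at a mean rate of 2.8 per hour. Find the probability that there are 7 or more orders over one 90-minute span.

0.1325

Over the interval, μ = 2.8 × 1.5 = 4.2 (a 90-minute span = 1.5 hours).
P(N ≥ 7) = 1 − P(N ≤ 6) = 1 − Σ_{j=0}^{6} e^(−μ) μ^j/j! ≈ 0.1325.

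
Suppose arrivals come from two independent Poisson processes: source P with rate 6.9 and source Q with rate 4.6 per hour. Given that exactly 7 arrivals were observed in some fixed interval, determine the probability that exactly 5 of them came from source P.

Given the total, each event is independently from source P with probability p = λ_P/(λ_P+λ_Q) = 6.9/11.5 = 0.6000.
So K ~ Binomial(7, 6.9/11.5): P(K = 5) = C(7,5) · (6.9/11.5)^5 · (4.6/11.5)^2 ≈ 0.2613.

0.2613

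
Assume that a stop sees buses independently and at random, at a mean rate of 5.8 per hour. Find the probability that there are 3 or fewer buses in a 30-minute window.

Over the interval, μ = 5.8 × 0.5 = 2.9 (a 30-minute window = 0.5 hours).
P(N ≤ 3) = Σ_{j=0}^{3} e^(−μ) μ^j/j! ≈ 0.6696.

0.6696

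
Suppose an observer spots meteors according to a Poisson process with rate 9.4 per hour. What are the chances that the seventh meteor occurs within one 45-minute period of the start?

0.5577

Over the interval, μ = 9.4 × 0.75 = 7.05 (a 45-minute period = 0.75 hours).
The seventh arrival falls in the interval iff at least 7 events occur there: P(S_7 ≤ t) = P(N ≥ 7) = 1 − P(N ≤ 6) ≈ 0.5577.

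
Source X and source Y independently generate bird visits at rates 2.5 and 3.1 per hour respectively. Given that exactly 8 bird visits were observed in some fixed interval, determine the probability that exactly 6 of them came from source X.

Given the total, each event is independently from source X with probability p = λ_X/(λ_X+λ_Y) = 2.5/5.6 ≈ 0.4464.
So K ~ Binomial(8, 2.5/5.6): P(K = 6) = C(8,6) · (2.5/5.6)^6 · (3.1/5.6)^2 ≈ 0.0679.

0.0679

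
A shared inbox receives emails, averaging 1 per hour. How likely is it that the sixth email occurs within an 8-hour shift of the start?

0.8088

Over the interval, μ = 1 × 8 = 8 (an 8-hour shift = 8 hours).
The sixth arrival falls in the interval iff at least 6 events occur there: P(S_6 ≤ t) = P(N ≥ 6) = 1 − P(N ≤ 5) ≈ 0.8088.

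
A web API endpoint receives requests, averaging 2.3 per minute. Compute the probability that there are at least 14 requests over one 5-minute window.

0.2670

Over the interval, μ = 2.3 × 5 = 11.5 (a 5-minute window = 5 minutes).
P(N ≥ 14) = 1 − P(N ≤ 13) = 1 − Σ_{j=0}^{13} e^(−μ) μ^j/j! ≈ 0.2670.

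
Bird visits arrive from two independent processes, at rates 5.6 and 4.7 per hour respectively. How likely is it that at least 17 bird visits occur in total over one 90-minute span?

Independent Poisson processes superpose: combined rate λ = 5.6 + 4.7 = 10.3 per hour.
Over the interval, μ = 10.3 × 1.5 = 15.45 (a 90-minute span = 1.5 hours).
P(N ≥ 17) = 1 − P(N ≤ 16) ≈ 0.3796.

0.3796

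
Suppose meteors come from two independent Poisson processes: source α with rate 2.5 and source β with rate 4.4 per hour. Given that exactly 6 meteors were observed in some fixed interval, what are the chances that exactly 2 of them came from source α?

Given the total, each event is independently from source α with probability p = λ_α/(λ_α+λ_β) = 2.5/6.9 ≈ 0.3623.
So K ~ Binomial(6, 2.5/6.9): P(K = 2) = C(6,2) · (2.5/6.9)^2 · (4.4/6.9)^4 ≈ 0.3256.

0.3256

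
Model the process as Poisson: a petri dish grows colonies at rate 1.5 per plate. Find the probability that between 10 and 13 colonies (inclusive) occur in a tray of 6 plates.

Over the interval, μ = 1.5 × 6 = 9 (a tray of 6 plates = 6 plates).
P(10 ≤ N ≤ 13) = Σ_{j=10}^{13} e^(−9) · 9^j/j! ≈ 0.3387.

0.3387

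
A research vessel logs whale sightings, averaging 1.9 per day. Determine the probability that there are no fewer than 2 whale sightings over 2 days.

Over the interval, μ = 1.9 × 2 = 3.8 (2 days).
P(N ≥ 2) = 1 − P(N ≤ 1) = 1 − Σ_{j=0}^{1} e^(−μ) μ^j/j! ≈ 0.8926.

0.8926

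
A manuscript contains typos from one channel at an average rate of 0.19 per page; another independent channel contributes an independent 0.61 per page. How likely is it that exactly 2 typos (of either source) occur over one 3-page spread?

Independent Poisson processes superpose: combined rate λ = 0.19 + 0.61 = 0.8 per page.
Over the interval, μ = 0.8 × 3 = 2.4 (a 3-page spread = 3 pages).
P(N = 2) = e^(−2.4) · 2.4^2/2! ≈ 0.2613.

0.2613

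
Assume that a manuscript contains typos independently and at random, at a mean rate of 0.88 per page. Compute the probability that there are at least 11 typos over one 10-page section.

0.2706

Over the interval, μ = 0.88 × 10 = 8.8 (a 10-page section = 10 pages).
P(N ≥ 11) = 1 − P(N ≤ 10) = 1 − Σ_{j=0}^{10} e^(−μ) μ^j/j! ≈ 0.2706.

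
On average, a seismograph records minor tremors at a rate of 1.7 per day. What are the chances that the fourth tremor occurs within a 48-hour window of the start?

0.4416

Over the interval, μ = 1.7 × 2 = 3.4 (a 48-hour window = 2 days).
The fourth arrival falls in the interval iff at least 4 events occur there: P(S_4 ≤ t) = P(N ≥ 4) = 1 − P(N ≤ 3) ≈ 0.4416.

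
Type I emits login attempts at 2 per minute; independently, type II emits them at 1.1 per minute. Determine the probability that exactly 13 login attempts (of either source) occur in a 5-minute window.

Independent Poisson processes superpose: combined rate λ = 2 + 1.1 = 3.1 per minute.
Over the interval, μ = 3.1 × 5 = 15.5 (a 5-minute window = 5 minutes).
P(N = 13) = e^(−15.5) · 15.5^13/13! ≈ 0.0888.

0.0888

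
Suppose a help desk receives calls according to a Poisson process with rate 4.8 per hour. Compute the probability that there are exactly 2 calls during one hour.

With mean μ = 4.8 per hour,
P(N = 2) = e^(−μ) μ^2/2! = e^(−4.8) · 4.8^2/2 ≈ 0.0948.

0.0948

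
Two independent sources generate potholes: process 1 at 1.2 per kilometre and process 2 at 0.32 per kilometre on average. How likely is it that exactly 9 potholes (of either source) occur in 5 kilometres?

0.1167

Independent Poisson processes superpose: combined rate λ = 1.2 + 0.32 = 1.52 per kilometre.
Over the interval, μ = 1.52 × 5 = 7.6 (5 kilometres).
P(N = 9) = e^(−7.6) · 7.6^9/9! ≈ 0.1167.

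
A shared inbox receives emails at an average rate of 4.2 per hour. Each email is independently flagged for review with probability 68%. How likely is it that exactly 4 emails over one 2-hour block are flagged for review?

0.1466

Thinning: the emails that are flagged for review themselves form a Poisson process with rate 0.68 × 4.2 = 2.856 per hour.
Over the interval, μ = 2.856 × 2 = 5.712 (a 2-hour block = 2 hours).
P(N = 4) = e^(−5.712) · 5.712^4/4! ≈ 0.1466.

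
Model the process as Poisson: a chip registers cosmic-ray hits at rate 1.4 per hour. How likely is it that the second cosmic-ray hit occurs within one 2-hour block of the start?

Over the interval, μ = 1.4 × 2 = 2.8 (a 2-hour block = 2 hours).
The second arrival falls in the interval iff at least 2 events occur there: P(S_2 ≤ t) = P(N ≥ 2) = 1 − P(N ≤ 1) ≈ 0.7689.

0.7689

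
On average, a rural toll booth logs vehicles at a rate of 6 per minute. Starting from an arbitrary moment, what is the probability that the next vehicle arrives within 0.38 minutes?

Inter-arrival times are exponential with rate λ = 6 per minute.
P(T ≤ 0.38) = 1 − e^(−λt) = 1 − e^(−6 × 0.38) = 1 − e^(−2.28) ≈ 0.8977.

0.8977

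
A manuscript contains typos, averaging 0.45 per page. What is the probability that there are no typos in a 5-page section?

Over the interval, μ = 0.45 × 5 = 2.25 (a 5-page section = 5 pages).
P(N = 0) = e^(−μ) μ^0/0! = e^(−2.25) · 2.25^0/1 ≈ 0.1054.

0.1054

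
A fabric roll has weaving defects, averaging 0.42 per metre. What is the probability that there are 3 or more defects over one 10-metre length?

0.7898

Over the interval, μ = 0.42 × 10 = 4.2 (a 10-metre length = 10 metres).
P(N ≥ 3) = 1 − P(N ≤ 2) = 1 − Σ_{j=0}^{2} e^(−μ) μ^j/j! ≈ 0.7898.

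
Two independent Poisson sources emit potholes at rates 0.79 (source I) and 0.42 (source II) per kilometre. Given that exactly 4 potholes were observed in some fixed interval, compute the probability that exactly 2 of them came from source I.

Given the total, each event is independently from source I with probability p = λ_I/(λ_I+λ_II) = 0.79/1.21 ≈ 0.6529.
So K ~ Binomial(4, 0.79/1.21): P(K = 2) = C(4,2) · (0.79/1.21)^2 · (0.42/1.21)^2 ≈ 0.3082.

0.3082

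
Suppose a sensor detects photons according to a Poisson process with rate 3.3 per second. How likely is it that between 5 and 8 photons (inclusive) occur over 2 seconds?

0.5669

Over the interval, μ = 3.3 × 2 = 6.6 (2 seconds).
P(5 ≤ N ≤ 8) = Σ_{j=5}^{8} e^(−6.6) · 6.6^j/j! ≈ 0.5669.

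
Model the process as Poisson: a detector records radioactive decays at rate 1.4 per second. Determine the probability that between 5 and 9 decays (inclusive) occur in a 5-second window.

0.6575

Over the interval, μ = 1.4 × 5 = 7 (a 5-second window = 5 seconds).
P(5 ≤ N ≤ 9) = Σ_{j=5}^{9} e^(−7) · 7^j/j! ≈ 0.6575.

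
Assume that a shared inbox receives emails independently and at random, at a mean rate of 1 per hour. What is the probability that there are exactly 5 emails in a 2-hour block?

0.0361

Over the interval, μ = 1 × 2 = 2 (a 2-hour block = 2 hours).
P(N = 5) = e^(−μ) μ^5/5! = e^(−2) · 2^5/120 ≈ 0.0361.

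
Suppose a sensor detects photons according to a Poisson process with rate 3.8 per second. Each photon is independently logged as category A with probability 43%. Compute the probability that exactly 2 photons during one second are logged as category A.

Thinning: the photons that are logged as category A themselves form a Poisson process with rate 0.43 × 3.8 = 1.634 per second.
So μ = 1.634.
P(N = 2) = e^(−1.634) · 1.634^2/2! ≈ 0.2605.

0.2605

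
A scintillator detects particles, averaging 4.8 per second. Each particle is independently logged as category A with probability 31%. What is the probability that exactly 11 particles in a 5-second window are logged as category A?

0.0569

Thinning: the particles that are logged as category A themselves form a Poisson process with rate 0.31 × 4.8 = 1.488 per second.
Over the interval, μ = 1.488 × 5 = 7.44 (a 5-second window = 5 seconds).
P(N = 11) = e^(−7.44) · 7.44^11/11! ≈ 0.0569.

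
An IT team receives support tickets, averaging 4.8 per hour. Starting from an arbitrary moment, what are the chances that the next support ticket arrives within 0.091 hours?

Inter-arrival times are exponential with rate λ = 4.8 per hour.
P(T ≤ 0.091) = 1 − e^(−λt) = 1 − e^(−4.8 × 0.091) = 1 − e^(−0.4368) ≈ 0.3539.

0.3539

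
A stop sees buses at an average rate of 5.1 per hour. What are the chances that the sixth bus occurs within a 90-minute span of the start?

Over the interval, μ = 5.1 × 1.5 = 7.65 (a 90-minute span = 1.5 hours).
The sixth arrival falls in the interval iff at least 6 events occur there: P(S_6 ≤ t) = P(N ≥ 6) = 1 − P(N ≤ 5) ≈ 0.7746.

0.7746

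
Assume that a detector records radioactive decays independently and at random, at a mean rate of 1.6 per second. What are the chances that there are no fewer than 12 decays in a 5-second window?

0.1119

Over the interval, μ = 1.6 × 5 = 8 (a 5-second window = 5 seconds).
P(N ≥ 12) = 1 − P(N ≤ 11) = 1 − Σ_{j=0}^{11} e^(−μ) μ^j/j! ≈ 0.1119.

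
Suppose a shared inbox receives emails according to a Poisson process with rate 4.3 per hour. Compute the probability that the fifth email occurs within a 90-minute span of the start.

Over the interval, μ = 4.3 × 1.5 = 6.45 (a 90-minute span = 1.5 hours).
The fifth arrival falls in the interval iff at least 5 events occur there: P(S_5 ≤ t) = P(N ≥ 5) = 1 − P(N ≤ 4) ≈ 0.7707.

0.7707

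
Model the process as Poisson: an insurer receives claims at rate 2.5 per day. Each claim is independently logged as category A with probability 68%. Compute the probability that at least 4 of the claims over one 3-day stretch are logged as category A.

Thinning: the claims that are logged as category A themselves form a Poisson process with rate 0.68 × 2.5 = 1.7 per day.
Over the interval, μ = 1.7 × 3 = 5.1 (a 3-day stretch = 3 days).
P(N ≥ 4) = 1 − P(N ≤ 3) ≈ 0.7487.

0.7487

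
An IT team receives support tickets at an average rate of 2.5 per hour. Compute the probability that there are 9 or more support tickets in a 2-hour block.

0.0681

Over the interval, μ = 2.5 × 2 = 5 (a 2-hour block = 2 hours).
P(N ≥ 9) = 1 − P(N ≤ 8) = 1 − Σ_{j=0}^{8} e^(−μ) μ^j/j! ≈ 0.0681.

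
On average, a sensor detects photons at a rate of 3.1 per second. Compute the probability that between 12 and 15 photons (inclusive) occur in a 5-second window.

0.3632

Over the interval, μ = 3.1 × 5 = 15.5 (a 5-second window = 5 seconds).
P(12 ≤ N ≤ 15) = Σ_{j=12}^{15} e^(−15.5) · 15.5^j/j! ≈ 0.3632.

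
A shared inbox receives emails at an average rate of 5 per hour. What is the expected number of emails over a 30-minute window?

E[N] = λt = 5 × 0.5 = 2.5 (a 30-minute window = 0.5 hours).

2.5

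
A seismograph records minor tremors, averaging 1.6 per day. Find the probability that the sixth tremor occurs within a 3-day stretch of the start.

0.3490

Over the interval, μ = 1.6 × 3 = 4.8 (a 3-day stretch = 3 days).
The sixth arrival falls in the interval iff at least 6 events occur there: P(S_6 ≤ t) = P(N ≥ 6) = 1 − P(N ≤ 5) ≈ 0.3490.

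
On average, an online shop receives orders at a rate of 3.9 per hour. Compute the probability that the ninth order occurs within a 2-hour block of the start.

0.3796

Over the interval, μ = 3.9 × 2 = 7.8 (a 2-hour block = 2 hours).
The ninth arrival falls in the interval iff at least 9 events occur there: P(S_9 ≤ t) = P(N ≥ 9) = 1 − P(N ≤ 8) ≈ 0.3796.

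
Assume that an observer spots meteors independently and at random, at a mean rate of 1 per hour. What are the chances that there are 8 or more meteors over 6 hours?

Over the interval, μ = 1 × 6 = 6 (6 hours).
P(N ≥ 8) = 1 − P(N ≤ 7) = 1 − Σ_{j=0}^{7} e^(−μ) μ^j/j! ≈ 0.2560.

0.2560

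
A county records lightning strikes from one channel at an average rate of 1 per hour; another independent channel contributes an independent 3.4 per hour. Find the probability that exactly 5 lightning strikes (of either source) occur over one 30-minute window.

0.0476

Independent Poisson processes superpose: combined rate λ = 1 + 3.4 = 4.4 per hour.
Over the interval, μ = 4.4 × 0.5 = 2.2 (a 30-minute window = 0.5 hours).
P(N = 5) = e^(−2.2) · 2.2^5/5! ≈ 0.0476.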